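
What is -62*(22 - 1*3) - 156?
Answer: -1334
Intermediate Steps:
-62*(22 - 1*3) - 156 = -62*(22 - 3) - 156 = -62*19 - 156 = -1178 - 156 = -1334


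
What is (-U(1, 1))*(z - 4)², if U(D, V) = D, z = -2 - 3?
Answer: -81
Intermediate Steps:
z = -5
(-U(1, 1))*(z - 4)² = (-1*1)*(-5 - 4)² = -1*(-9)² = -1*81 = -81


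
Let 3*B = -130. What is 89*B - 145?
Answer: -12005/3 ≈ -4001.7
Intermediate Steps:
B = -130/3 (B = (1/3)*(-130) = -130/3 ≈ -43.333)
89*B - 145 = 89*(-130/3) - 145 = -11570/3 - 145 = -12005/3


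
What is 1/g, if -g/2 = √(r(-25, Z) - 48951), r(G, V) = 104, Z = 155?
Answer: I*√48847/97694 ≈ 0.0022623*I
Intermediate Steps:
g = -2*I*√48847 (g = -2*√(104 - 48951) = -2*I*√48847 ≈ -442.03*I)
1/g = 1/(-2*I*√48847) = I*√48847/97694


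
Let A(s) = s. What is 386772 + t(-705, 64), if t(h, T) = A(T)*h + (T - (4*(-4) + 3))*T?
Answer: 346580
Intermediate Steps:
t(h, T) = T*h + T*(13 + T) (t(h, T) = T*h + (T - (4*(-4) + 3))*T = T*h + (T - (-16 + 3))*T = T*h + (T - 1*(-13))*T = T*h + (T + 13)*T = T*h + (13 + T)*T = T*h + T*(13 + T))
386772 + t(-705, 64) = 386772 + 64*(13 + 64 - 705) = 386772 + 64*(-628) = 386772 - 40192 = 346580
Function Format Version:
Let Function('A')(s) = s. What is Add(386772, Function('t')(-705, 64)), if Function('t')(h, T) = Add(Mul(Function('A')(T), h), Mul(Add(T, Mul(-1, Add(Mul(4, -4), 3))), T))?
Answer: 346580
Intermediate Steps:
Function('t')(h, T) = Add(Mul(T, h), Mul(T, Add(13, T))) (Function('t')(h, T) = Add(Mul(T, h), Mul(Add(T, Mul(-1, Add(Mul(4, -4), 3))), T)) = Add(Mul(T, h), Mul(Add(T, Mul(-1, Add(-16, 3))), T)) = Add(Mul(T, h), Mul(Add(T, Mul(-1, -13)), T)) = Add(Mul(T, h), Mul(Add(T, 13), T)) = Add(Mul(T, h), Mul(Add(13, T), T)) = Add(Mul(T, h), Mul(T, Add(13, T))))
Add(386772, Function('t')(-705, 64)) = Add(386772, Mul(64, Add(13, 64, -705))) = Add(386772, Mul(64, -628)) = Add(386772, -40192) = 346580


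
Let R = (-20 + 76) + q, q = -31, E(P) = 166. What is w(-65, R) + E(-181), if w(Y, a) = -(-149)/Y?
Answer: 10641/65 ≈ 163.71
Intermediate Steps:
R = 25 (R = (-20 + 76) - 31 = 56 - 31 = 25)
w(Y, a) = 149/Y
w(-65, R) + E(-181) = 149/(-65) + 166 = 149*(-1/65) + 166 = -149/65 + 166 = 10641/65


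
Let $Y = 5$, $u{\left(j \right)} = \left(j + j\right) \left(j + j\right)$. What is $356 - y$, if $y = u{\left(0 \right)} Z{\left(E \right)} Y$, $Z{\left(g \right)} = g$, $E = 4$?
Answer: $356$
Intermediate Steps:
$u{\left(j \right)} = 4 j^{2}$ ($u{\left(j \right)} = 2 j 2 j = 4 j^{2}$)
$y = 0$ ($y = 4 \cdot 0^{2} \cdot 4 \cdot 5 = 4 \cdot 0 \cdot 4 \cdot 5 = 0 \cdot 4 \cdot 5 = 0 \cdot 5 = 0$)
$356 - y = 356 - 0 = 356 + 0 = 356$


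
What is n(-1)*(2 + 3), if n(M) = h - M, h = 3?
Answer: 20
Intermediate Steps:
n(M) = 3 - M
n(-1)*(2 + 3) = (3 - 1*(-1))*(2 + 3) = (3 + 1)*5 = 4*5 = 20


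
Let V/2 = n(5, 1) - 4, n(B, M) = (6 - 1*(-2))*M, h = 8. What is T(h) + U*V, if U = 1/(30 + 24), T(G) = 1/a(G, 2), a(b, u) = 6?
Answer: 17/54 ≈ 0.31481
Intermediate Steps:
T(G) = ⅙ (T(G) = 1/6 = ⅙)
n(B, M) = 8*M (n(B, M) = (6 + 2)*M = 8*M)
V = 8 (V = 2*(8*1 - 4) = 2*(8 - 4) = 2*4 = 8)
U = 1/54 ≈ 0.018519
T(h) + U*V = ⅙ + (1/54)*8 = ⅙ + 4/27 = 17/54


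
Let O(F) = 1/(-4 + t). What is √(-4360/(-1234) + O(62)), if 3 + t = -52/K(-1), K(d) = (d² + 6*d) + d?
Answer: √39336835/3085 ≈ 2.0330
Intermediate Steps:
K(d) = d² + 7*d
t = 17/3 (t = -3 - 52*(-1/(7 - 1)) = -3 - 52/((-1*6)) = -3 - 52/(-6) = -3 - 52*(-⅙) = -3 + 26/3 = 17/3 ≈ 5.6667)
O(F) = ⅗ (O(F) = 1/(-4 + 17/3) = 1/(5/3) = ⅗)
√(-4360/(-1234) + O(62)) = √(-4360/(-1234) + ⅗) = √(-4360*(-1/1234) + ⅗) = √(2180/617 + ⅗) = √(12751/3085) = √39336835/3085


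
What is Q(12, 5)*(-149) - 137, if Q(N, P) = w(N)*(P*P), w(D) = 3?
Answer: -11312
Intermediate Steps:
Q(N, P) = 3*P**2 (Q(N, P) = 3*(P*P) = 3*P**2)
Q(12, 5)*(-149) - 137 = (3*5**2)*(-149) - 137 = (3*25)*(-149) - 137 = 75*(-149) - 137 = -11175 - 137 = -11312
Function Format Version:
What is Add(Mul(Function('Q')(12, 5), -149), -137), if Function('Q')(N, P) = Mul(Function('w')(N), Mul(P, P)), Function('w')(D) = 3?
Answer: -11312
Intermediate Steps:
Function('Q')(N, P) = Mul(3, Pow(P, 2)) (Function('Q')(N, P) = Mul(3, Mul(P, P)) = Mul(3, Pow(P, 2)))
Add(Mul(Function('Q')(12, 5), -149), -137) = Add(Mul(Mul(3, Pow(5, 2)), -149), -137) = Add(Mul(Mul(3, 25), -149), -137) = Add(Mul(75, -149), -137) = Add(-11175, -137) = -11312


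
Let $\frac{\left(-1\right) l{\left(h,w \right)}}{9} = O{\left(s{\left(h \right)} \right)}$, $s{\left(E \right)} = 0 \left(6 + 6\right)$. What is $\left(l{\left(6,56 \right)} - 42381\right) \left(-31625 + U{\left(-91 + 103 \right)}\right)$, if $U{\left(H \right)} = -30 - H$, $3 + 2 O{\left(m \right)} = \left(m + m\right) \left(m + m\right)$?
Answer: $\frac{2683303245}{2} \approx 1.3417 \cdot 10^{9}$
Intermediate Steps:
$s{\left(E \right)} = 0$ ($s{\left(E \right)} = 0 \cdot 12 = 0$)
$O{\left(m \right)} = - \frac{3}{2} + 2 m^{2}$ ($O{\left(m \right)} = - \frac{3}{2} + \frac{\left(m + m\right) \left(m + m\right)}{2} = - \frac{3}{2} + \frac{2 m 2 m}{2} = - \frac{3}{2} + \frac{4 m^{2}}{2} = - \frac{3}{2} + 2 m^{2}$)
$l{\left(h,w \right)} = \frac{27}{2}$ ($l{\left(h,w \right)} = - 9 \left(- \frac{3}{2} + 2 \cdot 0^{2}\right) = - 9 \left(- \frac{3}{2} + 2 \cdot 0\right) = - 9 \left(- \frac{3}{2} + 0\right) = \left(-9\right) \left(- \frac{3}{2}\right) = \frac{27}{2}$)
$\left(l{\left(6,56 \right)} - 42381\right) \left(-31625 + U{\left(-91 + 103 \right)}\right) = \left(\frac{27}{2} - 42381\right) \left(-31625 - 42\right) = - \frac{84735 \left(-31625 - 42\right)}{2} = \left(- \frac{84735}{2}\right) \left(-31667\right) = \frac{2683303245}{2}$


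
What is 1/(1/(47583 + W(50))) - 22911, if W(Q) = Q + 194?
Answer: 24916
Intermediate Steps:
W(Q) = 194 + Q
1/(1/(47583 + W(50))) - 22911 = 1/(1/(47583 + (194 + 50))) - 22911 = 1/(1/(47583 + 244)) - 22911 = 1/(1/47827) - 22911 = 47827 - 22911 = 24916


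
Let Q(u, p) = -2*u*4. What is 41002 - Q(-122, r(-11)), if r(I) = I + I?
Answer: 40026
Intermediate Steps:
r(I) = 2*I
Q(u, p) = -8*u
41002 - Q(-122, r(-11)) = 41002 - (-8)*(-122) = 41002 - 1*976 = 41002 - 976 = 40026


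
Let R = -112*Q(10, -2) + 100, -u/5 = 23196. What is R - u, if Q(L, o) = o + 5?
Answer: 115744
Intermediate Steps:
Q(L, o) = 5 + o
u = -115980 (u = -5*23196 = -115980)
R = -236 (R = -112*(5 - 2) + 100 = -112*3 + 100 = -336 + 100 = -236)
R - u = -236 - 1*(-115980) = -236 + 115980 = 115744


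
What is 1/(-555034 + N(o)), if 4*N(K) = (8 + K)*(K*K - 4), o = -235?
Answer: -4/14755303 ≈ -2.7109e-7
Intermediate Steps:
N(K) = (-4 + K²)*(8 + K)/4 (N(K) = ((8 + K)*(K*K - 4))/4 = ((8 + K)*(K² - 4))/4 = ((8 + K)*(-4 + K²))/4 = ((-4 + K²)*(8 + K))/4 = (-4 + K²)*(8 + K)/4)
1/(-555034 + N(o)) = 1/(-555034 + (-8 - 1*(-235) + 2*(-235)² + (¼)*(-235)³)) = 1/(-555034 + (-8 + 235 + 2*55225 + (¼)*(-12977875))) = 1/(-555034 + (-8 + 235 + 110450 - 12977875/4)) = 1/(-555034 - 12535167/4) = 1/(-14755303/4) = -4/14755303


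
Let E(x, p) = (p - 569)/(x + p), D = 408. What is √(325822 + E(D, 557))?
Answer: √303413580370/965 ≈ 570.81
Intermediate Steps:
E(x, p) = (-569 + p)/(p + x)
√(325822 + E(D, 557)) = √(325822 + (-569 + 557)/(557 + 408)) = √(325822 - 12/965) = √(314418218/965) = √303413580370/965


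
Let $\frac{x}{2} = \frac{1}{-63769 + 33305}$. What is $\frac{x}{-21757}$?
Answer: $\frac{1}{331402624} \approx 3.0175 \cdot 10^{-9}$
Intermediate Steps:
$x = - \frac{1}{15232}$ ($x = \frac{2}{-63769 + 33305} = \frac{2}{-30464} = 2 \left(- \frac{1}{30464}\right) = - \frac{1}{15232} \approx -6.5651 \cdot 10^{-5}$)
$\frac{x}{-21757} = - \frac{1}{15232 \left(-21757\right)} = \left(- \frac{1}{15232}\right) \left(- \frac{1}{21757}\right) = \frac{1}{331402624}$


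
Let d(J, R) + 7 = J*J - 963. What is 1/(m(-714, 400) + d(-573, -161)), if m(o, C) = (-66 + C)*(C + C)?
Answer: 1/594559 ≈ 1.6819e-6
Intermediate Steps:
d(J, R) = -970 + J² (d(J, R) = -7 + (J*J - 963) = -7 + (J² - 963) = -7 + (-963 + J²) = -970 + J²)
m(o, C) = 2*C*(-66 + C) (m(o, C) = (-66 + C)*(2*C) = 2*C*(-66 + C))
1/(m(-714, 400) + d(-573, -161)) = 1/(2*400*(-66 + 400) + (-970 + (-573)²)) = 1/(2*400*334 + (-970 + 328329)) = 1/(267200 + 327359) = 1/594559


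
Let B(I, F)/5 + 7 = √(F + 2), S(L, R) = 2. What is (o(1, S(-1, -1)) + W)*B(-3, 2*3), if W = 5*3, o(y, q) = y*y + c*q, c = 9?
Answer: -1190 + 340*√2 ≈ -709.17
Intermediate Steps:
B(I, F) = -35 + 5*√(2 + F) (B(I, F) = -35 + 5*√(F + 2) = -35 + 5*√(2 + F))
o(y, q) = y² + 9*q (o(y, q) = y*y + 9*q = y² + 9*q)
W = 15
(o(1, S(-1, -1)) + W)*B(-3, 2*3) = ((1² + 9*2) + 15)*(-35 + 5*√(2 + 2*3)) = ((1 + 18) + 15)*(-35 + 5*√(2 + 6)) = (19 + 15)*(-35 + 5*√8) = 34*(-35 + 5*(2*√2)) = 34*(-35 + 10*√2) = -1190 + 340*√2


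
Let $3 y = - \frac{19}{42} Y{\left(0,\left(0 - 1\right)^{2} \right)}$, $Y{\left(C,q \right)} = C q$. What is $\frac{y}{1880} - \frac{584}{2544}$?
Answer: $- \frac{73}{318} \approx -0.22956$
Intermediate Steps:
$y = 0$ ($y = \frac{- \frac{19}{42} \cdot 0 \left(0 - 1\right)^{2}}{3} = \frac{\left(-19\right) \frac{1}{42} \cdot 0 \left(-1\right)^{2}}{3} = \frac{\left(- \frac{19}{42}\right) 0 \cdot 1}{3} = \frac{\left(- \frac{19}{42}\right) 0}{3} = \frac{1}{3} \cdot 0 = 0$)
$\frac{y}{1880} - \frac{584}{2544} = \frac{0}{1880} - \frac{584}{2544} = 0 \cdot \frac{1}{1880} - \frac{73}{318} = 0 - \frac{73}{318} = - \frac{73}{318}$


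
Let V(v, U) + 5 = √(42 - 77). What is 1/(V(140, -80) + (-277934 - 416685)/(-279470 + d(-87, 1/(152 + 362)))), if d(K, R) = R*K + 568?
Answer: -51571416969447435/848696175617402156 - 20550861023161225*I*√35/848696175617402156 ≈ -0.060765 - 0.14326*I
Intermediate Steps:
V(v, U) = -5 + I*√35 (V(v, U) = -5 + √(42 - 77) = -5 + √(-35) = -5 + I*√35)
d(K, R) = 568 + K*R (d(K, R) = K*R + 568 = 568 + K*R)
1/(V(140, -80) + (-277934 - 416685)/(-279470 + d(-87, 1/(152 + 362)))) = 1/((-5 + I*√35) + (-277934 - 416685)/(-279470 + (568 - 87/(152 + 362)))) = 1/((-5 + I*√35) - 694619/(-279470 + (568 - 87/514))) = 1/((-5 + I*√35) - 694619/(-279470 + 291865/514)) = 1/((-5 + I*√35) - 694619/(-143355715/514)) = 1/((-5 + I*√35) - 694619*(-514/143355715)) = 1/((-5 + I*√35) + 357034166/143355715) = 1/(-359744409/143355715 + I*√35)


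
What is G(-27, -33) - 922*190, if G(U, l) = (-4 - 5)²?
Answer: -175099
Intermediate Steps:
G(U, l) = 81 (G(U, l) = (-9)² = 81)
G(-27, -33) - 922*190 = 81 - 922*190 = 81 - 175180 = -175099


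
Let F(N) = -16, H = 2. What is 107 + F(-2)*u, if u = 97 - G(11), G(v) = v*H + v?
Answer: -917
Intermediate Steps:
G(v) = 3*v (G(v) = v*2 + v = 2*v + v = 3*v)
u = 64 (u = 97 - 3*11 = 97 - 1*33 = 97 - 33 = 64)
107 + F(-2)*u = 107 - 16*64 = 107 - 1024 = -917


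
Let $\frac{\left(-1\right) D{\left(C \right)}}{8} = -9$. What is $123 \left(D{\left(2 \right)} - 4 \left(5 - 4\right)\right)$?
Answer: $8364$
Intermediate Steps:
$D{\left(C \right)} = 72$ ($D{\left(C \right)} = \left(-8\right) \left(-9\right) = 72$)
$123 \left(D{\left(2 \right)} - 4 \left(5 - 4\right)\right) = 123 \left(72 - 4 \left(5 - 4\right)\right) = 123 \left(72 - 4\right) = 123 \cdot 68 = 8364$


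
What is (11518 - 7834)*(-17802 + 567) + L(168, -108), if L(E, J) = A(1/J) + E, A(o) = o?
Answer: -6857305777/108 ≈ -6.3494e+7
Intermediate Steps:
L(E, J) = E + 1/J (L(E, J) = 1/J + E = E + 1/J)
(11518 - 7834)*(-17802 + 567) + L(168, -108) = (11518 - 7834)*(-17802 + 567) + (168 + 1/(-108)) = 3684*(-17235) + (168 - 1/108) = -63493740 + 18143/108 = -6857305777/108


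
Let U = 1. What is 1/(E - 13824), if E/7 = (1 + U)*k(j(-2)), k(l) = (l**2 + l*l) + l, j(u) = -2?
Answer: -1/13740 ≈ -7.2780e-5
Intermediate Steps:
k(l) = l + 2*l**2 (k(l) = (l**2 + l**2) + l = 2*l**2 + l = l + 2*l**2)
E = 84 (E = 7*((1 + 1)*(-2*(1 + 2*(-2)))) = 7*(2*(-2*(1 - 4))) = 7*(2*(-2*(-3))) = 7*(2*6) = 7*12 = 84)
1/(E - 13824) = 1/(84 - 13824) = 1/(-13740) = -1/13740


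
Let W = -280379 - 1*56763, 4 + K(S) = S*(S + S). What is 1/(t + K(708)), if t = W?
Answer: 1/665382 ≈ 1.5029e-6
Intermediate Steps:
K(S) = -4 + 2*S**2 (K(S) = -4 + S*(S + S) = -4 + S*(2*S) = -4 + 2*S**2)
W = -337142 (W = -280379 - 56763 = -337142)
t = -337142
1/(t + K(708)) = 1/(-337142 + (-4 + 2*708**2)) = 1/(-337142 + (-4 + 2*501264)) = 1/(-337142 + (-4 + 1002528)) = 1/(-337142 + 1002524) = 1/665382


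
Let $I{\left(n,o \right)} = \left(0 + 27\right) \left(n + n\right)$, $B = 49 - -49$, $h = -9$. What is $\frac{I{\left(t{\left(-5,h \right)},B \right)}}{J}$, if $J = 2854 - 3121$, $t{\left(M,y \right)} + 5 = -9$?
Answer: $\frac{252}{89} \approx 2.8315$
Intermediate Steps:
$t{\left(M,y \right)} = -14$ ($t{\left(M,y \right)} = -5 - 9 = -14$)
$B = 98$ ($B = 49 + 49 = 98$)
$I{\left(n,o \right)} = 54 n$ ($I{\left(n,o \right)} = 27 \cdot 2 n = 54 n$)
$J = -267$ ($J = 2854 - 3121 = -267$)
$\frac{I{\left(t{\left(-5,h \right)},B \right)}}{J} = \frac{54 \left(-14\right)}{-267} = \left(-756\right) \left(- \frac{1}{267}\right) = \frac{252}{89}$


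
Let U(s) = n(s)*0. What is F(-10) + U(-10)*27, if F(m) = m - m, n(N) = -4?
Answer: 0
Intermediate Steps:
F(m) = 0
U(s) = 0 (U(s) = -4*0 = 0)
F(-10) + U(-10)*27 = 0 + 0*27 = 0 + 0 = 0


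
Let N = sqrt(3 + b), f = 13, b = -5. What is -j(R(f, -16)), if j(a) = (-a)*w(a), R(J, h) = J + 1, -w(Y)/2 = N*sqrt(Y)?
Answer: -56*I*sqrt(7) ≈ -148.16*I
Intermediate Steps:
N = I*sqrt(2) (N = sqrt(3 - 5) = sqrt(-2) = I*sqrt(2) ≈ 1.4142*I)
w(Y) = -2*I*sqrt(2)*sqrt(Y)
R(J, h) = 1 + J
j(a) = 2*I*sqrt(2)*a**(3/2) (j(a) = (-a)*(-2*I*sqrt(2)*sqrt(a)) = 2*I*sqrt(2)*a**(3/2))
-j(R(f, -16)) = -2*I*sqrt(2)*(1 + 13)**(3/2) = -2*I*sqrt(2)*14**(3/2) = -2*I*sqrt(2)*14*sqrt(14) = -56*I*sqrt(7)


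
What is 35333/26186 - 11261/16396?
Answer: 142219661/214672828 ≈ 0.66249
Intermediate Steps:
35333/26186 - 11261/16396 = 142219661/214672828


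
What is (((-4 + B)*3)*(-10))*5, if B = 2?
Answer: 300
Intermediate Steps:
(((-4 + B)*3)*(-10))*5 = (((-4 + 2)*3)*(-10))*5 = (-2*3*(-10))*5 = -6*(-10)*5 = 60*5 = 300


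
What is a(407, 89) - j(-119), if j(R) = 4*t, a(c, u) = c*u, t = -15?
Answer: 36283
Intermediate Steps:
j(R) = -60 (j(R) = 4*(-15) = -60)
a(407, 89) - j(-119) = 407*89 - 1*(-60) = 36223 + 60 = 36283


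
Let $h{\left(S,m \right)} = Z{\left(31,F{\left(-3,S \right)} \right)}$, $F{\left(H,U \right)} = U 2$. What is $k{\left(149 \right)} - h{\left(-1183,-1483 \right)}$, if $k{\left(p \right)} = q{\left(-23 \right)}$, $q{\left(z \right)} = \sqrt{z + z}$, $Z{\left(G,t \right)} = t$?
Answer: $2366 + i \sqrt{46} \approx 2366.0 + 6.7823 i$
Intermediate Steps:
$F{\left(H,U \right)} = 2 U$
$h{\left(S,m \right)} = 2 S$
$q{\left(z \right)} = \sqrt{2} \sqrt{z}$ ($q{\left(z \right)} = \sqrt{2 z} = \sqrt{2} \sqrt{z}$)
$k{\left(p \right)} = i \sqrt{46}$ ($k{\left(p \right)} = \sqrt{2} \sqrt{-23} = \sqrt{2} i \sqrt{23} = i \sqrt{46}$)
$k{\left(149 \right)} - h{\left(-1183,-1483 \right)} = i \sqrt{46} - 2 \left(-1183\right) = i \sqrt{46} - -2366 = i \sqrt{46} + 2366 = 2366 + i \sqrt{46}$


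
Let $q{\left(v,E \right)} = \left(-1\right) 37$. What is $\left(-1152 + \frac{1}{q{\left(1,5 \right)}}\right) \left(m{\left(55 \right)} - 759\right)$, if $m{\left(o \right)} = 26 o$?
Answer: $- \frac{28601375}{37} \approx -7.7301 \cdot 10^{5}$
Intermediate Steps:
$q{\left(v,E \right)} = -37$
$\left(-1152 + \frac{1}{q{\left(1,5 \right)}}\right) \left(m{\left(55 \right)} - 759\right) = \left(-1152 + \frac{1}{-37}\right) \left(26 \cdot 55 - 759\right) = \left(-1152 - \frac{1}{37}\right) \left(1430 - 759\right) = \left(- \frac{42625}{37}\right) 671 = - \frac{28601375}{37}$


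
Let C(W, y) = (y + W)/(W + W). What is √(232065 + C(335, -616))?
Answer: √104173790230/670 ≈ 481.73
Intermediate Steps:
C(W, y) = (W + y)/(2*W) (C(W, y) = (W + y)/((2*W)) = (W + y)*(1/(2*W)) = (W + y)/(2*W))
√(232065 + C(335, -616)) = √(232065 + (½)*(335 - 616)/335) = √(232065 + (½)*(1/335)*(-281)) = √(232065 - 281/670) = √(155483269/670) = √104173790230/670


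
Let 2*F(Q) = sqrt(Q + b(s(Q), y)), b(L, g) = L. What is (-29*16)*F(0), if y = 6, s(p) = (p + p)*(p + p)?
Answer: 0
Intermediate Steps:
s(p) = 4*p**2 (s(p) = (2*p)*(2*p) = 4*p**2)
F(Q) = sqrt(Q + 4*Q**2)/2
(-29*16)*F(0) = (-29*16)*(sqrt(0*(1 + 4*0))/2) = -232*sqrt(0*(1 + 0)) = -232*sqrt(0*1) = -232*sqrt(0) = -232*0 = -464*0 = 0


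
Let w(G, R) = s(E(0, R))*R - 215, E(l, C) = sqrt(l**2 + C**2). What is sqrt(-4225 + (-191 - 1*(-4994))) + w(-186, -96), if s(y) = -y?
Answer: 9001 + 17*sqrt(2) ≈ 9025.0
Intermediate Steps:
E(l, C) = sqrt(C**2 + l**2)
w(G, R) = -215 - R*sqrt(R**2) (w(G, R) = (-sqrt(R**2 + 0**2))*R - 215 = (-sqrt(R**2 + 0))*R - 215 = (-sqrt(R**2))*R - 215 = -R*sqrt(R**2) - 215 = -215 - R*sqrt(R**2))
sqrt(-4225 + (-191 - 1*(-4994))) + w(-186, -96) = sqrt(-4225 + (-191 - 1*(-4994))) + (-215 - 1*(-96)*sqrt((-96)**2)) = sqrt(-4225 + (-191 + 4994)) + (-215 - 1*(-96)*sqrt(9216)) = sqrt(-4225 + 4803) + (-215 - 1*(-96)*96) = sqrt(578) + (-215 + 9216) = 17*sqrt(2) + 9001 = 9001 + 17*sqrt(2)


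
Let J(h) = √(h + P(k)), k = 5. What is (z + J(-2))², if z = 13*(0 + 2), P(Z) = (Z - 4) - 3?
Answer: 672 + 104*I ≈ 672.0 + 104.0*I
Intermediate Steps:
P(Z) = -7 + Z (P(Z) = (-4 + Z) - 3 = -7 + Z)
J(h) = √(-2 + h) (J(h) = √(h + (-7 + 5)) = √(h - 2) = √(-2 + h))
z = 26 (z = 13*2 = 26)
(z + J(-2))² = (26 + √(-2 - 2))² = (26 + √(-4))² = (26 + 2*I)²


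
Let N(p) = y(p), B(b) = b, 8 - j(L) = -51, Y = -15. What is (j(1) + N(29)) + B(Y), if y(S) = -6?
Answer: 38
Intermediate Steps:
j(L) = 59 (j(L) = 8 - 1*(-51) = 8 + 51 = 59)
N(p) = -6
(j(1) + N(29)) + B(Y) = (59 - 6) - 15 = 53 - 15 = 38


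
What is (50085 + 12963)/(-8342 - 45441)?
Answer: -63048/53783 ≈ -1.1723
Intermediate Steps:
(50085 + 12963)/(-8342 - 45441) = 63048/(-53783) = 63048*(-1/53783) = -63048/53783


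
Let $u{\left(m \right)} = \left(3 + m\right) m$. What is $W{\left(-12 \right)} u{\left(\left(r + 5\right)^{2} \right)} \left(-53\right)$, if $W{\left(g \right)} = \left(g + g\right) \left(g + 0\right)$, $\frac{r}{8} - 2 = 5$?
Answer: $-211513309056$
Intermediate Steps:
$r = 56$ ($r = 16 + 8 \cdot 5 = 16 + 40 = 56$)
$u{\left(m \right)} = m \left(3 + m\right)$
$W{\left(g \right)} = 2 g^{2}$ ($W{\left(g \right)} = 2 g g = 2 g^{2}$)
$W{\left(-12 \right)} u{\left(\left(r + 5\right)^{2} \right)} \left(-53\right) = 2 \left(-12\right)^{2} \left(56 + 5\right)^{2} \left(3 + \left(56 + 5\right)^{2}\right) \left(-53\right) = 2 \cdot 144 \cdot 61^{2} \left(3 + 61^{2}\right) \left(-53\right) = 288 \cdot 3721 \left(3 + 3721\right) \left(-53\right) = 288 \cdot 3721 \cdot 3724 \left(-53\right) = 288 \cdot 13857004 \left(-53\right) = 3990817152 \left(-53\right) = -211513309056$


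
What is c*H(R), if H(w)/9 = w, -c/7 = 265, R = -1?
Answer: 16695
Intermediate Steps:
c = -1855 (c = -7*265 = -1855)
H(w) = 9*w
c*H(R) = -16695*(-1) = -1855*(-9) = 16695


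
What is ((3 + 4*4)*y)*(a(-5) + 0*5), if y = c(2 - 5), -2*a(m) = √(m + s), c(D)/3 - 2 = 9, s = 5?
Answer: 0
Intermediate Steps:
c(D) = 33 (c(D) = 6 + 3*9 = 6 + 27 = 33)
a(m) = -√(5 + m)/2 (a(m) = -√(m + 5)/2 = -√(5 + m)/2)
y = 33
((3 + 4*4)*y)*(a(-5) + 0*5) = ((3 + 4*4)*33)*(-√(5 - 5)/2 + 0*5) = ((3 + 16)*33)*(-√0/2 + 0) = (19*33)*(-½*0 + 0) = 627*(0 + 0) = 627*0 = 0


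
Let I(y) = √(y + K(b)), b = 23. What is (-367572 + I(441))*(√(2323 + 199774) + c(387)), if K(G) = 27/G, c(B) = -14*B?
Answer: 3*(5418 - √202097)*(2818052 - √25990)/23 ≈ 1.8262e+9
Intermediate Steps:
I(y) = √(27/23 + y) (I(y) = √(y + 27/23) = √(27/23 + y))
(-367572 + I(441))*(√(2323 + 199774) + c(387)) = (-367572 + √(621 + 529*441)/23)*(√(2323 + 199774) - 14*387) = (-367572 + √(621 + 233289)/23)*(√202097 - 5418) = (-367572 + √233910/23)*(-5418 + √202097) = (-367572 + (3*√25990)/23)*(-5418 + √202097) = (-367572 + 3*√25990/23)*(-5418 + √202097)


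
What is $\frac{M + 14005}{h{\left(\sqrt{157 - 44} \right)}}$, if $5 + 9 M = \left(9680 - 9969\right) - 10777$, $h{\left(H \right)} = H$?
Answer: $\frac{114974 \sqrt{113}}{1017} \approx 1201.8$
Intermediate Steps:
$M = - \frac{11071}{9}$ ($M = - \frac{5}{9} + \frac{\left(9680 - 9969\right) - 10777}{9} = - \frac{5}{9} + \frac{-289 - 10777}{9} = - \frac{5}{9} + \frac{1}{9} \left(-11066\right) = - \frac{5}{9} - \frac{11066}{9} = - \frac{11071}{9} \approx -1230.1$)
$\frac{M + 14005}{h{\left(\sqrt{157 - 44} \right)}} = \frac{- \frac{11071}{9} + 14005}{\sqrt{157 - 44}} = \frac{114974}{9 \sqrt{113}} = \frac{114974 \frac{\sqrt{113}}{113}}{9} = \frac{114974 \sqrt{113}}{1017}$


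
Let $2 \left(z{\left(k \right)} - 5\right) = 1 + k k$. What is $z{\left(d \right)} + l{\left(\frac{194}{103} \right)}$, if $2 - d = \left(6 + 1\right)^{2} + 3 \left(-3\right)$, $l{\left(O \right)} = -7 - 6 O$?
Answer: $\frac{146095}{206} \approx 709.2$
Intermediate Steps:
$d = -38$ ($d = 2 - \left(\left(6 + 1\right)^{2} + 3 \left(-3\right)\right) = 2 - \left(7^{2} - 9\right) = 2 - \left(49 - 9\right) = 2 - 40 = -38$)
$z{\left(k \right)} = \frac{11}{2} + \frac{k^{2}}{2}$ ($z{\left(k \right)} = 5 + \frac{1 + k k}{2} = 5 + \frac{1 + k^{2}}{2} = 5 + \left(\frac{1}{2} + \frac{k^{2}}{2}\right) = \frac{11}{2} + \frac{k^{2}}{2}$)
$z{\left(d \right)} + l{\left(\frac{194}{103} \right)} = \left(\frac{11}{2} + \frac{\left(-38\right)^{2}}{2}\right) - \left(7 + 6 \cdot \frac{194}{103}\right) = \left(\frac{11}{2} + \frac{1}{2} \cdot 1444\right) - \left(7 + 6 \cdot 194 \cdot \frac{1}{103}\right) = \left(\frac{11}{2} + 722\right) - \frac{1885}{103} = \frac{1455}{2} - \frac{1885}{103} = \frac{146095}{206}$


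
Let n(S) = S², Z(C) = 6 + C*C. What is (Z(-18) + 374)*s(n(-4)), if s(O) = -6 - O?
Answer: -15488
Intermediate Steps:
Z(C) = 6 + C²
(Z(-18) + 374)*s(n(-4)) = ((6 + (-18)²) + 374)*(-6 - 1*(-4)²) = ((6 + 324) + 374)*(-6 - 1*16) = (330 + 374)*(-6 - 16) = 704*(-22) = -15488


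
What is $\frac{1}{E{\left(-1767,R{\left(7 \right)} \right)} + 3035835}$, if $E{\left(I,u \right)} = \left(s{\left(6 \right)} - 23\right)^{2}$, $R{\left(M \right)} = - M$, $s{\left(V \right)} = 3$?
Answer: $\frac{1}{3036235} \approx 3.2936 \cdot 10^{-7}$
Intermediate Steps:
$E{\left(I,u \right)} = 400$ ($E{\left(I,u \right)} = \left(3 - 23\right)^{2} = \left(-20\right)^{2} = 400$)
$\frac{1}{E{\left(-1767,R{\left(7 \right)} \right)} + 3035835} = \frac{1}{400 + 3035835} = \frac{1}{3036235}$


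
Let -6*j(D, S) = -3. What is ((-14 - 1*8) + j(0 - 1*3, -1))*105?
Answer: -4515/2 ≈ -2257.5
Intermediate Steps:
j(D, S) = ½ (j(D, S) = -⅙*(-3) = ½)
((-14 - 1*8) + j(0 - 1*3, -1))*105 = ((-14 - 1*8) + ½)*105 = ((-14 - 8) + ½)*105 = (-22 + ½)*105 = -43/2*105 = -4515/2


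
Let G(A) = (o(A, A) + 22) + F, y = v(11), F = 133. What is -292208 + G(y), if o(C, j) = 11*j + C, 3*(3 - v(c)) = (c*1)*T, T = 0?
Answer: -292017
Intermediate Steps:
v(c) = 3 (v(c) = 3 - c*1*0/3 = 3 - c*0/3 = 3 - ⅓*0 = 3 + 0 = 3)
o(C, j) = C + 11*j
y = 3
G(A) = 155 + 12*A (G(A) = ((A + 11*A) + 22) + 133 = (12*A + 22) + 133 = (22 + 12*A) + 133 = 155 + 12*A)
-292208 + G(y) = -292208 + (155 + 12*3) = -292208 + (155 + 36) = -292208 + 191 = -292017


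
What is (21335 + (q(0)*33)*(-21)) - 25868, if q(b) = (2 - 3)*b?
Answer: -4533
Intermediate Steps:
q(b) = -b
(21335 + (q(0)*33)*(-21)) - 25868 = (21335 + (-1*0*33)*(-21)) - 25868 = (21335 + (0*33)*(-21)) - 25868 = (21335 + 0*(-21)) - 25868 = (21335 + 0) - 25868 = 21335 - 25868 = -4533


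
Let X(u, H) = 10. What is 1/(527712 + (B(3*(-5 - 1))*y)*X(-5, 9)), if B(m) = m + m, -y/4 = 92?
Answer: 1/660192 ≈ 1.5147e-6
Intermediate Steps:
y = -368 (y = -4*92 = -368)
B(m) = 2*m
1/(527712 + (B(3*(-5 - 1))*y)*X(-5, 9)) = 1/(527712 + ((2*(3*(-5 - 1)))*(-368))*10) = 1/(527712 + ((2*(3*(-6)))*(-368))*10) = 1/(527712 + ((2*(-18))*(-368))*10) = 1/(527712 - 36*(-368)*10) = 1/(527712 + 13248*10) = 1/(527712 + 132480) = 1/660192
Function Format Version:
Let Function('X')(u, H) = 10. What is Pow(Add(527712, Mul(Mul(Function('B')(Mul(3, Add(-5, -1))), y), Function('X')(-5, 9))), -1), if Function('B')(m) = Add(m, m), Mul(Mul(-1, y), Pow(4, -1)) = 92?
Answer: Rational(1, 660192) ≈ 1.5147e-6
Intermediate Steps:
y = -368 (y = Mul(-4, 92) = -368)
Function('B')(m) = Mul(2, m)
Pow(Add(527712, Mul(Mul(Function('B')(Mul(3, Add(-5, -1))), y), Function('X')(-5, 9))), -1) = Pow(Add(527712, Mul(Mul(Mul(2, Mul(3, Add(-5, -1))), -368), 10)), -1) = Pow(Add(527712, Mul(Mul(Mul(2, Mul(3, -6)), -368), 10)), -1) = Pow(Add(527712, Mul(Mul(Mul(2, -18), -368), 10)), -1) = Pow(Add(527712, Mul(Mul(-36, -368), 10)), -1) = Pow(Add(527712, Mul(13248, 10)), -1) = Pow(Add(527712, 132480), -1) = Pow(660192, -1) = Rational(1, 660192)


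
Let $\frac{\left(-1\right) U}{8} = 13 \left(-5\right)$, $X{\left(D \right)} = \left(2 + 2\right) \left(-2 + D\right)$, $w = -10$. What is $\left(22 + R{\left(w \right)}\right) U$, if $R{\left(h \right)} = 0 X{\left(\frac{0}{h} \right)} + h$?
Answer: $6240$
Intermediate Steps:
$X{\left(D \right)} = -8 + 4 D$ ($X{\left(D \right)} = 4 \left(-2 + D\right) = -8 + 4 D$)
$R{\left(h \right)} = h$ ($R{\left(h \right)} = 0 \left(-8 + 4 \frac{0}{h}\right) + h = 0 \left(-8 + 4 \cdot 0\right) + h = 0 \left(-8 + 0\right) + h = 0 \left(-8\right) + h = 0 + h = h$)
$U = 520$ ($U = - 8 \cdot 13 \left(-5\right) = \left(-8\right) \left(-65\right) = 520$)
$\left(22 + R{\left(w \right)}\right) U = \left(22 - 10\right) 520 = 12 \cdot 520 = 6240$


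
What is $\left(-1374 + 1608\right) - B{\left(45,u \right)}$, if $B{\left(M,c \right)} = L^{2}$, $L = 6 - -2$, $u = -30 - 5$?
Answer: $170$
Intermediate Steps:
$u = -35$ ($u = -30 - 5 = -35$)
$L = 8$ ($L = 6 + 2 = 8$)
$B{\left(M,c \right)} = 64$ ($B{\left(M,c \right)} = 8^{2} = 64$)
$\left(-1374 + 1608\right) - B{\left(45,u \right)} = \left(-1374 + 1608\right) - 64 = 234 - 64 = 170$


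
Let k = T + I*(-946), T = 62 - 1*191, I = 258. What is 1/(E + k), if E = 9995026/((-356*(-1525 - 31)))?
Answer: -276968/67629757183 ≈ -4.0954e-6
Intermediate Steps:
T = -129 (T = 62 - 191 = -129)
E = 4997513/276968 (E = 9995026/((-356*(-1556))) = 9995026/553936 = 9995026*(1/553936) = 4997513/276968 ≈ 18.044)
k = -244197 (k = -129 + 258*(-946) = -129 - 244068 = -244197)
1/(E + k) = 1/(4997513/276968 - 244197) = 1/(-67629757183/276968) = -276968/67629757183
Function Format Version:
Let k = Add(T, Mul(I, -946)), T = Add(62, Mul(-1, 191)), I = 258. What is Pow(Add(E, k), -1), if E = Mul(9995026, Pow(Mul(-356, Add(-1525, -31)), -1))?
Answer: Rational(-276968, 67629757183) ≈ -4.0954e-6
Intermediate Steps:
T = -129 (T = Add(62, -191) = -129)
E = Rational(4997513, 276968) (E = Mul(9995026, Pow(Mul(-356, -1556), -1)) = Mul(9995026, Pow(553936, -1)) = Mul(9995026, Rational(1, 553936)) = Rational(4997513, 276968) ≈ 18.044)
k = -244197 (k = Add(-129, Mul(258, -946)) = Add(-129, -244068) = -244197)
Pow(Add(E, k), -1) = Pow(Add(Rational(4997513, 276968), -244197), -1) = Pow(Rational(-67629757183, 276968), -1) = Rational(-276968, 67629757183)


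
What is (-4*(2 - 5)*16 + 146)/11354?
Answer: 169/5677 ≈ 0.029769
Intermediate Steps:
(-4*(2 - 5)*16 + 146)/11354 = (-4*(-3)*16 + 146)*(1/11354) = (12*16 + 146)*(1/11354) = (192 + 146)*(1/11354) = 338*(1/11354) = 169/5677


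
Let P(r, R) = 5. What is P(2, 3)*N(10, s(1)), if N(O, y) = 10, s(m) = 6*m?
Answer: 50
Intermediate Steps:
P(2, 3)*N(10, s(1)) = 5*10 = 50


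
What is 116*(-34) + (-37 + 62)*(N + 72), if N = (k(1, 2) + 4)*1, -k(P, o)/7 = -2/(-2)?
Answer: -2219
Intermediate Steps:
k(P, o) = -7 (k(P, o) = -(-14)/(-2) = -(-14)*(-1)/2 = -7*1 = -7)
N = -3 (N = (-7 + 4)*1 = -3*1 = -3)
116*(-34) + (-37 + 62)*(N + 72) = 116*(-34) + (-37 + 62)*(-3 + 72) = -3944 + 25*69 = -3944 + 1725 = -2219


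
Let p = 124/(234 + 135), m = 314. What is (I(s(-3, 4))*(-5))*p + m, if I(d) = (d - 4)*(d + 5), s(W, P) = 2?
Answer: 124546/369 ≈ 337.52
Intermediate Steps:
I(d) = (-4 + d)*(5 + d)
p = 124/369 ≈ 0.33604
(I(s(-3, 4))*(-5))*p + m = ((-20 + 2 + 2²)*(-5))*(124/369) + 314 = ((-20 + 2 + 4)*(-5))*(124/369) + 314 = -14*(-5)*(124/369) + 314 = 70*(124/369) + 314 = 8680/369 + 314 = 124546/369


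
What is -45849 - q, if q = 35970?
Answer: -81819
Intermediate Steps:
-45849 - q = -45849 - 1*35970 = -45849 - 35970 = -81819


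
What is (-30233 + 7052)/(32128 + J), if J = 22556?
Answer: -7727/18228 ≈ -0.42391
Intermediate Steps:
(-30233 + 7052)/(32128 + J) = (-30233 + 7052)/(32128 + 22556) = -23181/54684 = -23181*1/54684 = -7727/18228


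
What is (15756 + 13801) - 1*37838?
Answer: -8281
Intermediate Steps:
(15756 + 13801) - 1*37838 = 29557 - 37838 = -8281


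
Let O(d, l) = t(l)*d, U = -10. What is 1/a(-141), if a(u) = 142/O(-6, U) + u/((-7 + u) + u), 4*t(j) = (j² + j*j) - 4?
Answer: 42483/208 ≈ 204.25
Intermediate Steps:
t(j) = -1 + j²/2 (t(j) = ((j² + j*j) - 4)/4 = ((j² + j²) - 4)/4 = (2*j² - 4)/4 = (-4 + 2*j²)/4 = -1 + j²/2)
O(d, l) = d*(-1 + l²/2) (O(d, l) = (-1 + l²/2)*d = d*(-1 + l²/2))
a(u) = -71/147 + u/(-7 + 2*u) (a(u) = 142/(((½)*(-6)*(-2 + (-10)²))) + u/((-7 + u) + u) = 142/(((½)*(-6)*(-2 + 100))) + u/(-7 + 2*u) = 142/(((½)*(-6)*98)) + u/(-7 + 2*u) = 142/(-294) + u/(-7 + 2*u) = 142*(-1/294) + u/(-7 + 2*u) = -71/147 + u/(-7 + 2*u))
1/a(-141) = 1/((497 + 5*(-141))/(147*(-7 + 2*(-141)))) = 1/((497 - 705)/(147*(-7 - 282))) = 1/((1/147)*(-208)/(-289)) = 1/((1/147)*(-1/289)*(-208)) = 1/(208/42483) = 42483/208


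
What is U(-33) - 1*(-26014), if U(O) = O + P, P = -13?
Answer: 25968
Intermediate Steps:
U(O) = -13 + O (U(O) = O - 13 = -13 + O)
U(-33) - 1*(-26014) = (-13 - 33) - 1*(-26014) = -46 + 26014 = 25968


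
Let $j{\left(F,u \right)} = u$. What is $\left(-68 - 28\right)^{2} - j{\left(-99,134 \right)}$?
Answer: $9082$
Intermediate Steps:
$\left(-68 - 28\right)^{2} - j{\left(-99,134 \right)} = \left(-68 - 28\right)^{2} - 134 = \left(-96\right)^{2} - 134 = 9216 - 134 = 9082$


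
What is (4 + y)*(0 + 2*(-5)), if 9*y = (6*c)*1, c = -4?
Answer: -40/3 ≈ -13.333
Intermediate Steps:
y = -8/3 (y = ((6*(-4))*1)/9 = (-24*1)/9 = (1/9)*(-24) = -8/3 ≈ -2.6667)
(4 + y)*(0 + 2*(-5)) = (4 - 8/3)*(0 + 2*(-5)) = 4*(0 - 10)/3 = (4/3)*(-10) = -40/3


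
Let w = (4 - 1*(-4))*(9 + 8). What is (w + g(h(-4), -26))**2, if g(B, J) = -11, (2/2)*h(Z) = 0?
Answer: 15625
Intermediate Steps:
h(Z) = 0
w = 136 (w = (4 + 4)*17 = 8*17 = 136)
(w + g(h(-4), -26))**2 = (136 - 11)**2 = 125**2 = 15625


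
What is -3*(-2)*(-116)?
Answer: -696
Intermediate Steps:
-3*(-2)*(-116) = 6*(-116) = -696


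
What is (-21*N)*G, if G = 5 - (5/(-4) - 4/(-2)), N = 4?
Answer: -357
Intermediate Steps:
G = 17/4 (G = 5 - (5*(-¼) - 4*(-½)) = 5 - (-5/4 + 2) = 5 - 1*¾ = 5 - ¾ = 17/4 ≈ 4.2500)
(-21*N)*G = -21*4*(17/4) = -84*17/4 = -357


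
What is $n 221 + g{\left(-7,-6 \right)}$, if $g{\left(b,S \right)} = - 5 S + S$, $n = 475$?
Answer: $104999$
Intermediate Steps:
$g{\left(b,S \right)} = - 4 S$
$n 221 + g{\left(-7,-6 \right)} = 475 \cdot 221 - -24 = 104975 + 24 = 104999$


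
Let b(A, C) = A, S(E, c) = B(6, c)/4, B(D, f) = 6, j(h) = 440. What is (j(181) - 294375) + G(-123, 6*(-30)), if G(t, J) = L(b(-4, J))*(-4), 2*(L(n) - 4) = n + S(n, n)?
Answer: -293946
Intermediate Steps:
S(E, c) = 3/2 (S(E, c) = 6/4 = 6*(¼) = 3/2)
L(n) = 19/4 + n/2 (L(n) = 4 + (n + 3/2)/2 = 4 + (3/2 + n)/2 = 4 + (¾ + n/2) = 19/4 + n/2)
G(t, J) = -11 (G(t, J) = (19/4 + (½)*(-4))*(-4) = (19/4 - 2)*(-4) = (11/4)*(-4) = -11)
(j(181) - 294375) + G(-123, 6*(-30)) = (440 - 294375) - 11 = -293935 - 11 = -293946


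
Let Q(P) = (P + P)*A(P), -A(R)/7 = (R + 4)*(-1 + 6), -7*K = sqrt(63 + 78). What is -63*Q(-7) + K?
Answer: 92610 - sqrt(141)/7 ≈ 92608.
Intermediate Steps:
K = -sqrt(141)/7 (K = -sqrt(63 + 78)/7 = -sqrt(141)/7 ≈ -1.6963)
A(R) = -140 - 35*R (A(R) = -7*(R + 4)*(-1 + 6) = -7*(4 + R)*5 = -7*(20 + 5*R) = -140 - 35*R)
Q(P) = 2*P*(-140 - 35*P) (Q(P) = (P + P)*(-140 - 35*P) = (2*P)*(-140 - 35*P) = 2*P*(-140 - 35*P))
-63*Q(-7) + K = -(-4410)*(-7)*(4 - 7) - sqrt(141)/7 = -(-4410)*(-7)*(-3) - sqrt(141)/7 = -63*(-1470) - sqrt(141)/7 = 92610 - sqrt(141)/7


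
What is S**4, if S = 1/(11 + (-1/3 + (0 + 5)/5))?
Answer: 81/1500625 ≈ 5.3977e-5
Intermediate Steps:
S = 3/35 (S = 1/(11 + (-1*1/3 + 5*(1/5))) = 1/(11 + (-1/3 + 1)) = 1/(11 + 2/3) = 1/(35/3) = 3/35 ≈ 0.085714)
S**4 = (3/35)**4 = 81/1500625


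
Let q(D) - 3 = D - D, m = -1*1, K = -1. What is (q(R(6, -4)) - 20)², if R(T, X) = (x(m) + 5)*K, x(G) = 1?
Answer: 289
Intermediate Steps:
m = -1
R(T, X) = -6 (R(T, X) = (1 + 5)*(-1) = 6*(-1) = -6)
q(D) = 3 (q(D) = 3 + (D - D) = 3 + 0 = 3)
(q(R(6, -4)) - 20)² = (3 - 20)² = (-17)² = 289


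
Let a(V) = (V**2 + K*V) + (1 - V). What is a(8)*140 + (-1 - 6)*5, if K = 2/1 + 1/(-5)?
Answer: 9961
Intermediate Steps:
K = 9/5 (K = 2*1 + 1*(-1/5) = 2 - 1/5 = 9/5 ≈ 1.8000)
a(V) = 1 + V**2 + 4*V/5 (a(V) = (V**2 + 9*V/5) + (1 - V) = 1 + V**2 + 4*V/5)
a(8)*140 + (-1 - 6)*5 = (1 + 8**2 + (4/5)*8)*140 + (-1 - 6)*5 = (1 + 64 + 32/5)*140 - 7*5 = (357/5)*140 - 35 = 9996 - 35 = 9961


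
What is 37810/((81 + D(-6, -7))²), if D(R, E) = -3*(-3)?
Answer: 3781/810 ≈ 4.6679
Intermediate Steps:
D(R, E) = 9
37810/((81 + D(-6, -7))²) = 37810/((81 + 9)²) = 37810/(90²) = 37810/8100 = 37810*(1/8100) = 3781/810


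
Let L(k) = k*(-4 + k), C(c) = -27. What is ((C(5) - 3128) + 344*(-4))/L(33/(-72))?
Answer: -2609856/1177 ≈ -2217.4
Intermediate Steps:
((C(5) - 3128) + 344*(-4))/L(33/(-72)) = ((-27 - 3128) + 344*(-4))/(((33/(-72))*(-4 + 33/(-72)))) = (-3155 - 1376)/(((33*(-1/72))*(-4 + 33*(-1/72)))) = -4531*(-24/(11*(-4 - 11/24))) = -4531/((-11/24*(-107/24))) = -4531/1177/576 = -4531*576/1177 = -2609856/1177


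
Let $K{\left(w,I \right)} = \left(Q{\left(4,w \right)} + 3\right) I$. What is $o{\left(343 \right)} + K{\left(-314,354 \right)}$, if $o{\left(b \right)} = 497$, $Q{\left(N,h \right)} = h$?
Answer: $-109597$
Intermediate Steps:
$K{\left(w,I \right)} = I \left(3 + w\right)$ ($K{\left(w,I \right)} = \left(w + 3\right) I = \left(3 + w\right) I = I \left(3 + w\right)$)
$o{\left(343 \right)} + K{\left(-314,354 \right)} = 497 + 354 \left(3 - 314\right) = 497 + 354 \left(-311\right) = 497 - 110094 = -109597$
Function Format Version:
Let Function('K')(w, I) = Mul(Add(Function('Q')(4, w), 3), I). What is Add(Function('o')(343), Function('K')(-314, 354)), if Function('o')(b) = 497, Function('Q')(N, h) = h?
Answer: -109597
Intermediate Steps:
Function('K')(w, I) = Mul(I, Add(3, w)) (Function('K')(w, I) = Mul(Add(w, 3), I) = Mul(Add(3, w), I) = Mul(I, Add(3, w)))
Add(Function('o')(343), Function('K')(-314, 354)) = Add(497, Mul(354, Add(3, -314))) = Add(497, Mul(354, -311)) = Add(497, -110094) = -109597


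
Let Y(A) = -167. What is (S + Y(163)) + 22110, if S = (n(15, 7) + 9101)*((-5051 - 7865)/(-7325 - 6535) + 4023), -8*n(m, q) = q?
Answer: 28212974169/770 ≈ 3.6640e+7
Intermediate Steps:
n(m, q) = -q/8
S = 28196078059/770 (S = (-⅛*7 + 9101)*((-5051 - 7865)/(-7325 - 6535) + 4023) = (-7/8 + 9101)*(-12916/(-13860) + 4023) = 72801*(-12916*(-1/13860) + 4023)/8 = 72801*(3229/3465 + 4023)/8 = (72801/8)*(13942924/3465) = 28196078059/770 ≈ 3.6618e+7)
(S + Y(163)) + 22110 = (28196078059/770 - 167) + 22110 = 28195949469/770 + 22110 = 28212974169/770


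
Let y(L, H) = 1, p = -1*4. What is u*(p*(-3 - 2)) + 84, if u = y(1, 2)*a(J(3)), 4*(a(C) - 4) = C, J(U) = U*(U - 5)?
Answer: 134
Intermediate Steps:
p = -4
J(U) = U*(-5 + U)
a(C) = 4 + C/4
u = 5/2 (u = 1*(4 + (3*(-5 + 3))/4) = 1*(4 + (3*(-2))/4) = 1*(4 + (1/4)*(-6)) = 1*(4 - 3/2) = 1*(5/2) = 5/2 ≈ 2.5000)
u*(p*(-3 - 2)) + 84 = 5*(-4*(-3 - 2))/2 + 84 = 5*(-4*(-5))/2 + 84 = (5/2)*20 + 84 = 50 + 84 = 134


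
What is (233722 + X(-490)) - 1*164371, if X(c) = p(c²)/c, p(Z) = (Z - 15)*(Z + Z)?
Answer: -235213949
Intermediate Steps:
p(Z) = 2*Z*(-15 + Z) (p(Z) = (-15 + Z)*(2*Z) = 2*Z*(-15 + Z))
X(c) = 2*c*(-15 + c²) (X(c) = (2*c²*(-15 + c²))/c = 2*c*(-15 + c²))
(233722 + X(-490)) - 1*164371 = (233722 + 2*(-490)*(-15 + (-490)²)) - 1*164371 = (233722 + 2*(-490)*(-15 + 240100)) - 164371 = (233722 + 2*(-490)*240085) - 164371 = (233722 - 235283300) - 164371 = -235049578 - 164371 = -235213949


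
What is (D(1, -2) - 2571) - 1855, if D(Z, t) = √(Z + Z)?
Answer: -4426 + √2 ≈ -4424.6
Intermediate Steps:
D(Z, t) = √2*√Z (D(Z, t) = √(2*Z) = √2*√Z)
(D(1, -2) - 2571) - 1855 = (√2*√1 - 2571) - 1855 = (√2*1 - 2571) - 1855 = (√2 - 2571) - 1855 = (-2571 + √2) - 1855 = -4426 + √2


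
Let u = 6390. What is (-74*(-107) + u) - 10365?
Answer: 3943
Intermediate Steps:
(-74*(-107) + u) - 10365 = (-74*(-107) + 6390) - 10365 = (7918 + 6390) - 10365 = 14308 - 10365 = 3943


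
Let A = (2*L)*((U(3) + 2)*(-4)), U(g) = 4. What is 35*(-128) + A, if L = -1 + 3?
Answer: -4576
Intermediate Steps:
L = 2
A = -96 (A = (2*2)*((4 + 2)*(-4)) = 4*(6*(-4)) = 4*(-24) = -96)
35*(-128) + A = 35*(-128) - 96 = -4480 - 96 = -4576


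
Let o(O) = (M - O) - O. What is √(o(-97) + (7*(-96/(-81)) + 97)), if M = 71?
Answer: √29994/9 ≈ 19.243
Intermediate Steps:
o(O) = 71 - 2*O (o(O) = (71 - O) - O = 71 - 2*O)
√(o(-97) + (7*(-96/(-81)) + 97)) = √((71 - 2*(-97)) + (7*(-96/(-81)) + 97)) = √((71 + 194) + (7*(-96*(-1/81)) + 97)) = √(265 + (7*(32/27) + 97)) = √(265 + (224/27 + 97)) = √(265 + 2843/27) = √(9998/27) = √29994/9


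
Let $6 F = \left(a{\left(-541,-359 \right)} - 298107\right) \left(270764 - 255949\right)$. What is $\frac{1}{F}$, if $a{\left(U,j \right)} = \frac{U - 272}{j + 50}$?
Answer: $- \frac{309}{227445435625} \approx -1.3586 \cdot 10^{-9}$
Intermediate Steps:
$a{\left(U,j \right)} = \frac{-272 + U}{50 + j}$
$F = - \frac{227445435625}{309}$ ($F = \frac{\left(\frac{-272 - 541}{50 - 359} - 298107\right) \left(270764 - 255949\right)}{6} = \frac{\left(\frac{1}{-309} \left(-813\right) - 298107\right) 14815}{6} = \frac{\left(\left(- \frac{1}{309}\right) \left(-813\right) - 298107\right) 14815}{6} = \frac{\left(\frac{271}{103} - 298107\right) 14815}{6} = \frac{\left(- \frac{30704750}{103}\right) 14815}{6} = \frac{1}{6} \left(- \frac{454890871250}{103}\right) = - \frac{227445435625}{309} \approx -7.3607 \cdot 10^{8}$)
$\frac{1}{F} = \frac{1}{- \frac{227445435625}{309}} = - \frac{309}{227445435625}$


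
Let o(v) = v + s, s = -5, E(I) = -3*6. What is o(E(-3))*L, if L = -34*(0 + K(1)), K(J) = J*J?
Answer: 782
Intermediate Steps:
E(I) = -18
K(J) = J²
L = -34 (L = -34*(0 + 1²) = -34*(0 + 1) = -34*1 = -34)
o(v) = -5 + v (o(v) = v - 5 = -5 + v)
o(E(-3))*L = (-5 - 18)*(-34) = -23*(-34) = 782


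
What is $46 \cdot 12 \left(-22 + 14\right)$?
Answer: $-4416$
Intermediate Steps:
$46 \cdot 12 \left(-22 + 14\right) = 552 \left(-8\right) = -4416$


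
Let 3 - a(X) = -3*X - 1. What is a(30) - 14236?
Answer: -14142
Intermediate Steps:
a(X) = 4 + 3*X (a(X) = 3 - (-3*X - 1) = 3 - (-1 - 3*X) = 3 + (1 + 3*X) = 4 + 3*X)
a(30) - 14236 = (4 + 3*30) - 14236 = (4 + 90) - 14236 = 94 - 14236 = -14142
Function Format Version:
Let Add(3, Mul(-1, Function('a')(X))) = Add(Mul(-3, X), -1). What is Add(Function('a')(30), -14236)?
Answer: -14142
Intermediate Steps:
Function('a')(X) = Add(4, Mul(3, X)) (Function('a')(X) = Add(3, Mul(-1, Add(Mul(-3, X), -1))) = Add(3, Mul(-1, Add(-1, Mul(-3, X)))) = Add(3, Add(1, Mul(3, X))) = Add(4, Mul(3, X)))
Add(Function('a')(30), -14236) = Add(Add(4, Mul(3, 30)), -14236) = Add(Add(4, 90), -14236) = Add(94, -14236) = -14142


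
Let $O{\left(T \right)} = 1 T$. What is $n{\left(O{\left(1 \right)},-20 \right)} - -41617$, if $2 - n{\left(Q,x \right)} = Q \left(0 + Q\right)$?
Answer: $41618$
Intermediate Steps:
$O{\left(T \right)} = T$
$n{\left(Q,x \right)} = 2 - Q^{2}$ ($n{\left(Q,x \right)} = 2 - Q \left(0 + Q\right) = 2 - Q Q = 2 - Q^{2}$)
$n{\left(O{\left(1 \right)},-20 \right)} - -41617 = \left(2 - 1^{2}\right) - -41617 = \left(2 - 1\right) + 41617 = 1 + 41617 = 41618$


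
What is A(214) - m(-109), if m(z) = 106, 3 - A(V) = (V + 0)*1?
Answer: -317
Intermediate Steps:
A(V) = 3 - V (A(V) = 3 - (V + 0) = 3 - V)
A(214) - m(-109) = (3 - 1*214) - 1*106 = (3 - 214) - 106 = -211 - 106 = -317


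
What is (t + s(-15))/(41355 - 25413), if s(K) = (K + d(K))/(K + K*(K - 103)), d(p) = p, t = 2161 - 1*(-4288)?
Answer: 754531/1865214 ≈ 0.40453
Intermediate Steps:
t = 6449 (t = 2161 + 4288 = 6449)
s(K) = 2*K/(K + K*(-103 + K)) (s(K) = (K + K)/(K + K*(K - 103)) = (2*K)/(K + K*(-103 + K)) = 2*K/(K + K*(-103 + K)))
(t + s(-15))/(41355 - 25413) = (6449 + 2/(-102 - 15))/(41355 - 25413) = (6449 + 2/(-117))/15942 = (6449 + 2*(-1/117))*(1/15942) = (6449 - 2/117)*(1/15942) = (754531/117)*(1/15942) = 754531/1865214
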